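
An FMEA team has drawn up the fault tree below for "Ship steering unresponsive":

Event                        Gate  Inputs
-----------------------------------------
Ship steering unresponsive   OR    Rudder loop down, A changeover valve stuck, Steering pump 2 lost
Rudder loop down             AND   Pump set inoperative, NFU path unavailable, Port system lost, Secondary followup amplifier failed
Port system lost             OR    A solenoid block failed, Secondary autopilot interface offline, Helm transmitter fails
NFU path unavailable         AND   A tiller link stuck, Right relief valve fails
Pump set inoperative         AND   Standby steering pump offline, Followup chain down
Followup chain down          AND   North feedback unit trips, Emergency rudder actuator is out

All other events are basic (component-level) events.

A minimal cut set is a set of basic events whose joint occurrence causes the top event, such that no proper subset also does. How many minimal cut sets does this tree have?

Followup chain down [AND]: one cut set from each child combined → 1 × 1 = 1 cut set(s).
Pump set inoperative [AND]: one cut set from each child combined → 1 × 1 = 1 cut set(s).
NFU path unavailable [AND]: one cut set from each child combined → 1 × 1 = 1 cut set(s).
Port system lost [OR]: union of children's cut sets → 3 cut set(s).
Rudder loop down [AND]: one cut set from each child combined → 1 × 1 × 3 × 1 = 3 cut set(s).
Ship steering unresponsive [OR]: union of children's cut sets → 5 cut set(s).
Minimal cut sets: {A solenoid block failed, A tiller link stuck, Emergency rudder actuator is out, North feedback unit trips, Right relief valve fails, Secondary followup amplifier failed, Standby steering pump offline}; {A tiller link stuck, Emergency rudder actuator is out, North feedback unit trips, Right relief valve fails, Secondary autopilot interface offline, Secondary followup amplifier failed, Standby steering pump offline}; {A tiller link stuck, Emergency rudder actuator is out, Helm transmitter fails, North feedback unit trips, Right relief valve fails, Secondary followup amplifier failed, Standby steering pump offline}; {A changeover valve stuck}; {Steering pump 2 lost}.

5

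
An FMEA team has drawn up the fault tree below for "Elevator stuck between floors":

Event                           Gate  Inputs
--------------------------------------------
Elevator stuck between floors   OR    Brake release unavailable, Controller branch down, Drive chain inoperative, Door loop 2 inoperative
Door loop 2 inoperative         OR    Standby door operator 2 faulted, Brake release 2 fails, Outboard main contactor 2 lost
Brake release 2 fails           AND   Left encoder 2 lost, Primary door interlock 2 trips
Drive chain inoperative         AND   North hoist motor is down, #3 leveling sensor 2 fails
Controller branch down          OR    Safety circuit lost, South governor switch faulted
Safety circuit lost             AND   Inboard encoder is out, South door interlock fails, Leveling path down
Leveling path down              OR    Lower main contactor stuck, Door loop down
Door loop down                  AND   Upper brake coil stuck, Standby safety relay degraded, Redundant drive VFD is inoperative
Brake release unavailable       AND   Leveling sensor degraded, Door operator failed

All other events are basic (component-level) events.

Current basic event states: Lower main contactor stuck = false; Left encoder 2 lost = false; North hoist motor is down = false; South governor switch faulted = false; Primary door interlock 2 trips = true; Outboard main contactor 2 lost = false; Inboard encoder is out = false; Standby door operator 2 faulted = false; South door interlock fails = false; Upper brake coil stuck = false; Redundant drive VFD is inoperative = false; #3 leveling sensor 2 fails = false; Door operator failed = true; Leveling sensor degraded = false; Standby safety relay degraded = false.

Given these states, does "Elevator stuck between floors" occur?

Brake release unavailable [AND]: Leveling sensor degraded=not, Door operator failed=occurs → not all inputs occur → does not occur.
Door loop down [AND]: Upper brake coil stuck=not, Standby safety relay degraded=not, Redundant drive VFD is inoperative=not → not all inputs occur → does not occur.
Leveling path down [OR]: Lower main contactor stuck=not, Door loop down=not → no input occurs → does not occur.
Safety circuit lost [AND]: Inboard encoder is out=not, South door interlock fails=not, Leveling path down=not → not all inputs occur → does not occur.
Controller branch down [OR]: Safety circuit lost=not, South governor switch faulted=not → no input occurs → does not occur.
Drive chain inoperative [AND]: North hoist motor is down=not, #3 leveling sensor 2 fails=not → not all inputs occur → does not occur.
Brake release 2 fails [AND]: Left encoder 2 lost=not, Primary door interlock 2 trips=occurs → not all inputs occur → does not occur.
Door loop 2 inoperative [OR]: Standby door operator 2 faulted=not, Brake release 2 fails=not, Outboard main contactor 2 lost=not → no input occurs → does not occur.
Elevator stuck between floors [OR]: Brake release unavailable=not, Controller branch down=not, Drive chain inoperative=not, Door loop 2 inoperative=not → no input occurs → does not occur.

No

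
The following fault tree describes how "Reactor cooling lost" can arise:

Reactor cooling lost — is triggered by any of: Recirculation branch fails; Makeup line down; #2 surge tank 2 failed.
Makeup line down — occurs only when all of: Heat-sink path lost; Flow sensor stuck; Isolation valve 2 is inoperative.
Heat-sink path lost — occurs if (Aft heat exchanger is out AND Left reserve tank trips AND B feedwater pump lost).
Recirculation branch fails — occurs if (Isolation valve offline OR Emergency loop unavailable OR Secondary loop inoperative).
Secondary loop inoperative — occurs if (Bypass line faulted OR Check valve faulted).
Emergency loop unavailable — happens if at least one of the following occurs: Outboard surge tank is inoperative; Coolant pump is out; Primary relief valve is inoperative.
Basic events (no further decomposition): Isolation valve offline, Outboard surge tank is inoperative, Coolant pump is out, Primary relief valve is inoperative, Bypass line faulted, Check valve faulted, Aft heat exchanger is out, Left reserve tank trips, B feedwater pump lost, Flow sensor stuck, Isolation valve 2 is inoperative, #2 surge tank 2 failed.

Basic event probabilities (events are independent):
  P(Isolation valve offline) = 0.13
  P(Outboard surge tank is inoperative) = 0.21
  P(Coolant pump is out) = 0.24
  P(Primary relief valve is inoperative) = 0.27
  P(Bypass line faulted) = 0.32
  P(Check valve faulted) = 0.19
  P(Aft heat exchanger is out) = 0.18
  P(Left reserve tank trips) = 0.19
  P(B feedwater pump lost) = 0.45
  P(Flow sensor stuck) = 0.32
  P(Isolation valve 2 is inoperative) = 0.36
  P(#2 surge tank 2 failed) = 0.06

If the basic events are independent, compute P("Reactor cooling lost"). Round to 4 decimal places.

0.8029

P(Emergency loop unavailable) [OR] = 1 − (1−0.21) × (1−0.24) × (1−0.27) = 0.561708
P(Secondary loop inoperative) [OR] = 1 − (1−0.32) × (1−0.19) = 0.449200
P(Recirculation branch fails) [OR] = 1 − (1−0.13) × (1−0.561708) × (1−0.449200) = 0.789972
P(Heat-sink path lost) [AND] = 0.18 × 0.19 × 0.45 = 0.015390
P(Makeup line down) [AND] = 0.015390 × 0.32 × 0.36 = 0.001773
P(Reactor cooling lost) [OR] = 1 − (1−0.789972) × (1−0.001773) × (1−0.06) = 0.802924
Rounded to 4 decimal places: P(Reactor cooling lost) ≈ 0.8029.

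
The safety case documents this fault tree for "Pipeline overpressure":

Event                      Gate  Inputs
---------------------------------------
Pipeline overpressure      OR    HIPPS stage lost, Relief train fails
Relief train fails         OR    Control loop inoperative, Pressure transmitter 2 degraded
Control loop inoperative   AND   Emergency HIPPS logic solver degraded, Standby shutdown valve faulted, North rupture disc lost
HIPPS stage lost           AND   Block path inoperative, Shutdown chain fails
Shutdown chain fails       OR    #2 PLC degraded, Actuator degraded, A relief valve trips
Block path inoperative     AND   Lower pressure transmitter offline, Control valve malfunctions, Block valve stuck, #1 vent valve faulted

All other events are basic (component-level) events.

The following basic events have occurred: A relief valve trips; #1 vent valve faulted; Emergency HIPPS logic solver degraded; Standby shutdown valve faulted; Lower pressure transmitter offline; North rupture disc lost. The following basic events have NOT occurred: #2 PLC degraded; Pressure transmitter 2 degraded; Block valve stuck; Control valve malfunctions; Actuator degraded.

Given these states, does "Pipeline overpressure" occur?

Yes

Block path inoperative [AND]: Lower pressure transmitter offline=occurs, Control valve malfunctions=not, Block valve stuck=not, #1 vent valve faulted=occurs → not all inputs occur → does not occur.
Shutdown chain fails [OR]: #2 PLC degraded=not, Actuator degraded=not, A relief valve trips=occurs → at least one input occurs → occurs.
HIPPS stage lost [AND]: Block path inoperative=not, Shutdown chain fails=occurs → not all inputs occur → does not occur.
Control loop inoperative [AND]: Emergency HIPPS logic solver degraded=occurs, Standby shutdown valve faulted=occurs, North rupture disc lost=occurs → all inputs occur → occurs.
Relief train fails [OR]: Control loop inoperative=occurs, Pressure transmitter 2 degraded=not → at least one input occurs → occurs.
Pipeline overpressure [OR]: HIPPS stage lost=not, Relief train fails=occurs → at least one input occurs → occurs.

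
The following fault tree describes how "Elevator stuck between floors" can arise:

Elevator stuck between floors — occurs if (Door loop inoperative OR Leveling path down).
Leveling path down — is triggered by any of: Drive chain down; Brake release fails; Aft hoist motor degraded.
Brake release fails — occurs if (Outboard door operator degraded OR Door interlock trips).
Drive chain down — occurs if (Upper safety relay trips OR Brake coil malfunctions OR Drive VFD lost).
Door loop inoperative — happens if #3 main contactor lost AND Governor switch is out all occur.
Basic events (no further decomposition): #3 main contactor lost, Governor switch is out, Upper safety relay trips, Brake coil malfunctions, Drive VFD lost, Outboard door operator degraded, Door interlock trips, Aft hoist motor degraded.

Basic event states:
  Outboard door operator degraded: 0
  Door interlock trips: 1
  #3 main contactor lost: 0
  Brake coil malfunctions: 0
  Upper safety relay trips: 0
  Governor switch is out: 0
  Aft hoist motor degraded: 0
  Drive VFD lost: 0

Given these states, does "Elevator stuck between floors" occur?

Door loop inoperative [AND]: #3 main contactor lost=not, Governor switch is out=not → not all inputs occur → does not occur.
Drive chain down [OR]: Upper safety relay trips=not, Brake coil malfunctions=not, Drive VFD lost=not → no input occurs → does not occur.
Brake release fails [OR]: Outboard door operator degraded=not, Door interlock trips=occurs → at least one input occurs → occurs.
Leveling path down [OR]: Drive chain down=not, Brake release fails=occurs, Aft hoist motor degraded=not → at least one input occurs → occurs.
Elevator stuck between floors [OR]: Door loop inoperative=not, Leveling path down=occurs → at least one input occurs → occurs.

Yes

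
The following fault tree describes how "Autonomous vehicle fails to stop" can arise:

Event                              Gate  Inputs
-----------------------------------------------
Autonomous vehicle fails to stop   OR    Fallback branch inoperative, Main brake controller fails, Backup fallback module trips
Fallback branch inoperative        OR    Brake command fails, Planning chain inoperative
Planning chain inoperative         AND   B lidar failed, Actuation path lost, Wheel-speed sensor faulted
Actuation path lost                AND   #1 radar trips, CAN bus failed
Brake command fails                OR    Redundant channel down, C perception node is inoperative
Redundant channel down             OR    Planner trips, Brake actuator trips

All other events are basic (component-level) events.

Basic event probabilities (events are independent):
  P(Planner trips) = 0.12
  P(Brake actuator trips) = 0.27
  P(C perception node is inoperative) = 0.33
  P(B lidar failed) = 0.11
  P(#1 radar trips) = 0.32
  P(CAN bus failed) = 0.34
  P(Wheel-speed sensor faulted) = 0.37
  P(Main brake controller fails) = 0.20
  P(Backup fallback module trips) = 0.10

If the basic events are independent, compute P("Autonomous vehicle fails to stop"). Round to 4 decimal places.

P(Redundant channel down) [OR] = 1 − (1−0.12) × (1−0.27) = 0.357600
P(Brake command fails) [OR] = 1 − (1−0.357600) × (1−0.33) = 0.569592
P(Actuation path lost) [AND] = 0.32 × 0.34 = 0.108800
P(Planning chain inoperative) [AND] = 0.11 × 0.108800 × 0.37 = 0.004428
P(Fallback branch inoperative) [OR] = 1 − (1−0.569592) × (1−0.004428) = 0.571498
P(Autonomous vehicle fails to stop) [OR] = 1 − (1−0.571498) × (1−0.20) × (1−0.10) = 0.691479
Rounded to 4 decimal places: P(Autonomous vehicle fails to stop) ≈ 0.6915.

0.6915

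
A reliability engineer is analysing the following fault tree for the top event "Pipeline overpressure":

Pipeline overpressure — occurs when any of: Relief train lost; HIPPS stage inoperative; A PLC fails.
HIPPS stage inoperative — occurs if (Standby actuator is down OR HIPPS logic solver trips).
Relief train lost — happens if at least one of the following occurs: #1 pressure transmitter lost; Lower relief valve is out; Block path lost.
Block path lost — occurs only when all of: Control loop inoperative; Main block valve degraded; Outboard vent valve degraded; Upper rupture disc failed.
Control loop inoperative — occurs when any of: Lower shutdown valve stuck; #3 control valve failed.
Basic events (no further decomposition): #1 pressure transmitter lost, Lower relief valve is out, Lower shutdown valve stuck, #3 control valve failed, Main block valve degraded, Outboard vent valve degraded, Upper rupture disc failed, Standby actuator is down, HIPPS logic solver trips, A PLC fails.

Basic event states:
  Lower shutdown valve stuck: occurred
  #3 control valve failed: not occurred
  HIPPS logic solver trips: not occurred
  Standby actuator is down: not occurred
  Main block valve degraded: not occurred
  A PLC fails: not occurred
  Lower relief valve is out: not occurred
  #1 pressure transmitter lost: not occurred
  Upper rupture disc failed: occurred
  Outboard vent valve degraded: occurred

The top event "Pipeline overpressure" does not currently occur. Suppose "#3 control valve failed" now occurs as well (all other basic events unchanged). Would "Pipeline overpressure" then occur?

Counterfactual: set "#3 control valve failed" to occurred.
Control loop inoperative [OR]: Lower shutdown valve stuck=occurs, #3 control valve failed=occurs → at least one input occurs → occurs.
Block path lost [AND]: Control loop inoperative=occurs, Main block valve degraded=not, Outboard vent valve degraded=occurs, Upper rupture disc failed=occurs → not all inputs occur → does not occur.
Relief train lost [OR]: #1 pressure transmitter lost=not, Lower relief valve is out=not, Block path lost=not → no input occurs → does not occur.
HIPPS stage inoperative [OR]: Standby actuator is down=not, HIPPS logic solver trips=not → no input occurs → does not occur.
Pipeline overpressure [OR]: Relief train lost=not, HIPPS stage inoperative=not, A PLC fails=not → no input occurs → does not occur.

No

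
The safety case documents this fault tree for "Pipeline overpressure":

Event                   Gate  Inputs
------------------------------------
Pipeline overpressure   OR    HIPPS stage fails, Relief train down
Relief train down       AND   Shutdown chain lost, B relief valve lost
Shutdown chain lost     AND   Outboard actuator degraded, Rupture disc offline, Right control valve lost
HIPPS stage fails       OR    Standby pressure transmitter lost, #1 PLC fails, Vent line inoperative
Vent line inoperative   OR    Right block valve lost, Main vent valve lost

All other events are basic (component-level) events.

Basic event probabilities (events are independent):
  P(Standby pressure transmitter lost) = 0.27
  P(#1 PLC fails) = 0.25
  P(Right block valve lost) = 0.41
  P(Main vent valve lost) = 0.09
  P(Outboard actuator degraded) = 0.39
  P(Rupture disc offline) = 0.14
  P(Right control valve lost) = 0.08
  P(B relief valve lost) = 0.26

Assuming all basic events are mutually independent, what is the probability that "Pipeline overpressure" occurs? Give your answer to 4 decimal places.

P(Vent line inoperative) [OR] = 1 − (1−0.41) × (1−0.09) = 0.463100
P(HIPPS stage fails) [OR] = 1 − (1−0.27) × (1−0.25) × (1−0.463100) = 0.706047
P(Shutdown chain lost) [AND] = 0.39 × 0.14 × 0.08 = 0.004368
P(Relief train down) [AND] = 0.004368 × 0.26 = 0.001136
P(Pipeline overpressure) [OR] = 1 − (1−0.706047) × (1−0.001136) = 0.706381
Rounded to 4 decimal places: P(Pipeline overpressure) ≈ 0.7064.

0.7064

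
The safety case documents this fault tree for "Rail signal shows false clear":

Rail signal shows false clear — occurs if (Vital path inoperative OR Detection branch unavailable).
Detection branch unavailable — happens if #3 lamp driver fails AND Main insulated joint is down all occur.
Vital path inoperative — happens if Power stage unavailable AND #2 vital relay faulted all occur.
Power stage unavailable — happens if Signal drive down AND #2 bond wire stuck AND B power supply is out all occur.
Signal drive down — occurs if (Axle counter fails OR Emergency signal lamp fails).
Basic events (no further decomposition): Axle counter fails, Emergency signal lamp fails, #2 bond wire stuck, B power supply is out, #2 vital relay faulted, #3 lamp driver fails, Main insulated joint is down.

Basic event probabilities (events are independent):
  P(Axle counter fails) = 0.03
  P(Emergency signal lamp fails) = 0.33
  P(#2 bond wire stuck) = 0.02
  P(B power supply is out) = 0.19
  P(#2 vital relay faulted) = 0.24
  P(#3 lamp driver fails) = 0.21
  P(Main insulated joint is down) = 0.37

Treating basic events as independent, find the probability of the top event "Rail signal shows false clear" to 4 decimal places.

0.0780

P(Signal drive down) [OR] = 1 − (1−0.03) × (1−0.33) = 0.350100
P(Power stage unavailable) [AND] = 0.350100 × 0.02 × 0.19 = 0.001330
P(Vital path inoperative) [AND] = 0.001330 × 0.24 = 0.000319
P(Detection branch unavailable) [AND] = 0.21 × 0.37 = 0.077700
P(Rail signal shows false clear) [OR] = 1 − (1−0.000319) × (1−0.077700) = 0.077994
Rounded to 4 decimal places: P(Rail signal shows false clear) ≈ 0.0780.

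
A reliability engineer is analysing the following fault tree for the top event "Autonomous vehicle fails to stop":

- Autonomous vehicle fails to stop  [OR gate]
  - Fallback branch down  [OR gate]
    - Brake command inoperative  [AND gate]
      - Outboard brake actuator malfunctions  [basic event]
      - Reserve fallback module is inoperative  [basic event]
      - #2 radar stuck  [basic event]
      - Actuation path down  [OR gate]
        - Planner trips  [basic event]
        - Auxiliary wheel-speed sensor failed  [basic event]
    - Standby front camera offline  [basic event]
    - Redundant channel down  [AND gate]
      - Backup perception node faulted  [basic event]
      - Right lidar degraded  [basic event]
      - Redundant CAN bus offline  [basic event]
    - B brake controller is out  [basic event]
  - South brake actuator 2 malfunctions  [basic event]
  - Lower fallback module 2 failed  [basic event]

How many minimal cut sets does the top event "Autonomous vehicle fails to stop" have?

Actuation path down [OR]: union of children's cut sets → 2 cut set(s).
Brake command inoperative [AND]: one cut set from each child combined → 1 × 1 × 1 × 2 = 2 cut set(s).
Redundant channel down [AND]: one cut set from each child combined → 1 × 1 × 1 = 1 cut set(s).
Fallback branch down [OR]: union of children's cut sets → 5 cut set(s).
Autonomous vehicle fails to stop [OR]: union of children's cut sets → 7 cut set(s).
Minimal cut sets: {#2 radar stuck, Outboard brake actuator malfunctions, Planner trips, Reserve fallback module is inoperative}; {#2 radar stuck, Auxiliary wheel-speed sensor failed, Outboard brake actuator malfunctions, Reserve fallback module is inoperative}; {Standby front camera offline}; {Backup perception node faulted, Redundant CAN bus offline, Right lidar degraded}; {B brake controller is out}; {South brake actuator 2 malfunctions}; {Lower fallback module 2 failed}.

7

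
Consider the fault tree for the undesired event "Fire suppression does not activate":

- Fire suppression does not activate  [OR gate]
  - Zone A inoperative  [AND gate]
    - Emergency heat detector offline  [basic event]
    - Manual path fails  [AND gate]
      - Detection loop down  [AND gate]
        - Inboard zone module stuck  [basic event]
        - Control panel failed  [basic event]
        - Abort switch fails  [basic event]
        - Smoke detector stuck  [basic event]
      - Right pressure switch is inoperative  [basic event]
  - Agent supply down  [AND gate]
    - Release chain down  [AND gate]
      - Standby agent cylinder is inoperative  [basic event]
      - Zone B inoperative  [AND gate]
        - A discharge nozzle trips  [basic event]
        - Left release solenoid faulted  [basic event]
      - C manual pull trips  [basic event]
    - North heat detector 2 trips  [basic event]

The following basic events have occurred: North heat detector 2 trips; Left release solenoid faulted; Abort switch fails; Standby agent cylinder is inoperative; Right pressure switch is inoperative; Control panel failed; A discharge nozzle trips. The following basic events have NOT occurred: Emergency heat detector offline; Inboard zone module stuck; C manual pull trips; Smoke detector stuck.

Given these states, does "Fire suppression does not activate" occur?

Detection loop down [AND]: Inboard zone module stuck=not, Control panel failed=occurs, Abort switch fails=occurs, Smoke detector stuck=not → not all inputs occur → does not occur.
Manual path fails [AND]: Detection loop down=not, Right pressure switch is inoperative=occurs → not all inputs occur → does not occur.
Zone A inoperative [AND]: Emergency heat detector offline=not, Manual path fails=not → not all inputs occur → does not occur.
Zone B inoperative [AND]: A discharge nozzle trips=occurs, Left release solenoid faulted=occurs → all inputs occur → occurs.
Release chain down [AND]: Standby agent cylinder is inoperative=occurs, Zone B inoperative=occurs, C manual pull trips=not → not all inputs occur → does not occur.
Agent supply down [AND]: Release chain down=not, North heat detector 2 trips=occurs → not all inputs occur → does not occur.
Fire suppression does not activate [OR]: Zone A inoperative=not, Agent supply down=not → no input occurs → does not occur.

No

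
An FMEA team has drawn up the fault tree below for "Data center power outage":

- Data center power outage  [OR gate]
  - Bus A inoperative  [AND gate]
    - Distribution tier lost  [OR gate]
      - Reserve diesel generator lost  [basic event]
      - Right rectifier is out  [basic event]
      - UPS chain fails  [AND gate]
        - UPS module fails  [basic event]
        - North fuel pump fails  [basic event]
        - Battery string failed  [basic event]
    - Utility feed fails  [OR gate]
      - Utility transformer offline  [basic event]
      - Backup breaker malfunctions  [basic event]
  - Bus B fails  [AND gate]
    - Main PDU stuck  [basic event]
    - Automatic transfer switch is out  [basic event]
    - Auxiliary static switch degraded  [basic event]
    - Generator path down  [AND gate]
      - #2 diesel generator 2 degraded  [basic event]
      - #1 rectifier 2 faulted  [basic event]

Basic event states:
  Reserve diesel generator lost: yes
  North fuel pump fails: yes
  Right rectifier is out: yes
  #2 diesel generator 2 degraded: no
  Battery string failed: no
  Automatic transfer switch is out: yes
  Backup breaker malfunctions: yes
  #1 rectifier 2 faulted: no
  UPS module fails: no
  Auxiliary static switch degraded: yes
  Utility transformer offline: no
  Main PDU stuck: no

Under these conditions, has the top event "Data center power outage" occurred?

Yes

UPS chain fails [AND]: UPS module fails=not, North fuel pump fails=occurs, Battery string failed=not → not all inputs occur → does not occur.
Distribution tier lost [OR]: Reserve diesel generator lost=occurs, Right rectifier is out=occurs, UPS chain fails=not → at least one input occurs → occurs.
Utility feed fails [OR]: Utility transformer offline=not, Backup breaker malfunctions=occurs → at least one input occurs → occurs.
Bus A inoperative [AND]: Distribution tier lost=occurs, Utility feed fails=occurs → all inputs occur → occurs.
Generator path down [AND]: #2 diesel generator 2 degraded=not, #1 rectifier 2 faulted=not → not all inputs occur → does not occur.
Bus B fails [AND]: Main PDU stuck=not, Automatic transfer switch is out=occurs, Auxiliary static switch degraded=occurs, Generator path down=not → not all inputs occur → does not occur.
Data center power outage [OR]: Bus A inoperative=occurs, Bus B fails=not → at least one input occurs → occurs.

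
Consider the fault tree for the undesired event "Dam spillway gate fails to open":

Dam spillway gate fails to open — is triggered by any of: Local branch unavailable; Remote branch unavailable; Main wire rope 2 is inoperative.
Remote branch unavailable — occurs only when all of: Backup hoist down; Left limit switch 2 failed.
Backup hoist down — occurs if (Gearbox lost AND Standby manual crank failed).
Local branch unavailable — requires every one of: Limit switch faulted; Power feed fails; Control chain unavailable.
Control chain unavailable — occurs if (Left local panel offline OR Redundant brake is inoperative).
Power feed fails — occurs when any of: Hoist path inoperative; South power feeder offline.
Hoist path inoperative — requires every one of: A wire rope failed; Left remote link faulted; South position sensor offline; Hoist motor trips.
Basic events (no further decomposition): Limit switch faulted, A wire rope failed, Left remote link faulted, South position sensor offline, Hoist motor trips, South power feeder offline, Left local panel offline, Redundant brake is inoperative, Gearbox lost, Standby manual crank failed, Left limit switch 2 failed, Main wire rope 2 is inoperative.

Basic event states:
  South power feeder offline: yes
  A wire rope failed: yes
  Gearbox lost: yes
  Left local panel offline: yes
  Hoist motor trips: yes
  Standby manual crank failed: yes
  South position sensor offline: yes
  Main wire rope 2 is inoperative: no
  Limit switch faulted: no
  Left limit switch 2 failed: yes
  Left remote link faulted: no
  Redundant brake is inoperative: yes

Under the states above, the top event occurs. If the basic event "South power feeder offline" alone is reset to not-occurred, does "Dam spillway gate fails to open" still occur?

Yes

Counterfactual: set "South power feeder offline" to not occurred.
Hoist path inoperative [AND]: A wire rope failed=occurs, Left remote link faulted=not, South position sensor offline=occurs, Hoist motor trips=occurs → not all inputs occur → does not occur.
Power feed fails [OR]: Hoist path inoperative=not, South power feeder offline=not → no input occurs → does not occur.
Control chain unavailable [OR]: Left local panel offline=occurs, Redundant brake is inoperative=occurs → at least one input occurs → occurs.
Local branch unavailable [AND]: Limit switch faulted=not, Power feed fails=not, Control chain unavailable=occurs → not all inputs occur → does not occur.
Backup hoist down [AND]: Gearbox lost=occurs, Standby manual crank failed=occurs → all inputs occur → occurs.
Remote branch unavailable [AND]: Backup hoist down=occurs, Left limit switch 2 failed=occurs → all inputs occur → occurs.
Dam spillway gate fails to open [OR]: Local branch unavailable=not, Remote branch unavailable=occurs, Main wire rope 2 is inoperative=not → at least one input occurs → occurs.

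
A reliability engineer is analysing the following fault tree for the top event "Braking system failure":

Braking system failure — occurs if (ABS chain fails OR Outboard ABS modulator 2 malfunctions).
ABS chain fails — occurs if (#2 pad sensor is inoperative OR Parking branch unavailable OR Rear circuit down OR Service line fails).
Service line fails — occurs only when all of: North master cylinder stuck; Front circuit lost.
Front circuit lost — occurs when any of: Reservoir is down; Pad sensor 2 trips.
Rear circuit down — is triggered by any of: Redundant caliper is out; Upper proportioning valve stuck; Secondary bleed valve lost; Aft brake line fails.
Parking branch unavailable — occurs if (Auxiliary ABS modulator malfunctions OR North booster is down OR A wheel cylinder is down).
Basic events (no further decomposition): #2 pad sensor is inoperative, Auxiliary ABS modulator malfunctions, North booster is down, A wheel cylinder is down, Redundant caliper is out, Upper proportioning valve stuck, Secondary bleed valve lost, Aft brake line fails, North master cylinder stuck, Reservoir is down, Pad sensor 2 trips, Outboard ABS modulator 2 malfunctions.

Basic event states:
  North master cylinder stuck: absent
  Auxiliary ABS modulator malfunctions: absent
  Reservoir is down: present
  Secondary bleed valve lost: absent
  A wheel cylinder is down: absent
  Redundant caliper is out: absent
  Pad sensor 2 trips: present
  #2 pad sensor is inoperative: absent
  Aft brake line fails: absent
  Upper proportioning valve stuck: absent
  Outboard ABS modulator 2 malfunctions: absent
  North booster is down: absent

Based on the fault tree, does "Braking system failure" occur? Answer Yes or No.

Parking branch unavailable [OR]: Auxiliary ABS modulator malfunctions=not, North booster is down=not, A wheel cylinder is down=not → no input occurs → does not occur.
Rear circuit down [OR]: Redundant caliper is out=not, Upper proportioning valve stuck=not, Secondary bleed valve lost=not, Aft brake line fails=not → no input occurs → does not occur.
Front circuit lost [OR]: Reservoir is down=occurs, Pad sensor 2 trips=occurs → at least one input occurs → occurs.
Service line fails [AND]: North master cylinder stuck=not, Front circuit lost=occurs → not all inputs occur → does not occur.
ABS chain fails [OR]: #2 pad sensor is inoperative=not, Parking branch unavailable=not, Rear circuit down=not, Service line fails=not → no input occurs → does not occur.
Braking system failure [OR]: ABS chain fails=not, Outboard ABS modulator 2 malfunctions=not → no input occurs → does not occur.

No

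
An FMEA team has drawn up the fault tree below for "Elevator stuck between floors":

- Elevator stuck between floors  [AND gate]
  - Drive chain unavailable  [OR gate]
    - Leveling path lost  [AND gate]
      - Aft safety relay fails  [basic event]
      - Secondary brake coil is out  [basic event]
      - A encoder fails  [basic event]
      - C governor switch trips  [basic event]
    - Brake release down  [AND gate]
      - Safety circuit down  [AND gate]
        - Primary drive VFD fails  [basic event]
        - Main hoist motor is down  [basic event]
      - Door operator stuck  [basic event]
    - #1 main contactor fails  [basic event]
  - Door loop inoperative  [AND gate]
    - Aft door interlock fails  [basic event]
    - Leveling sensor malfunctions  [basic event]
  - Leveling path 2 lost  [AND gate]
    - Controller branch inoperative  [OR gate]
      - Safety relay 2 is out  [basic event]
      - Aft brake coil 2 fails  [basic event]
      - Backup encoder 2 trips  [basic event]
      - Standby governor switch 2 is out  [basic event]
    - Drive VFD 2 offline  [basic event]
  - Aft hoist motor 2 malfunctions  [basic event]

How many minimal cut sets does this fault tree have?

12

Leveling path lost [AND]: one cut set from each child combined → 1 × 1 × 1 × 1 = 1 cut set(s).
Safety circuit down [AND]: one cut set from each child combined → 1 × 1 = 1 cut set(s).
Brake release down [AND]: one cut set from each child combined → 1 × 1 = 1 cut set(s).
Drive chain unavailable [OR]: union of children's cut sets → 3 cut set(s).
Door loop inoperative [AND]: one cut set from each child combined → 1 × 1 = 1 cut set(s).
Controller branch inoperative [OR]: union of children's cut sets → 4 cut set(s).
Leveling path 2 lost [AND]: one cut set from each child combined → 4 × 1 = 4 cut set(s).
Elevator stuck between floors [AND]: one cut set from each child combined → 3 × 1 × 4 × 1 = 12 cut set(s).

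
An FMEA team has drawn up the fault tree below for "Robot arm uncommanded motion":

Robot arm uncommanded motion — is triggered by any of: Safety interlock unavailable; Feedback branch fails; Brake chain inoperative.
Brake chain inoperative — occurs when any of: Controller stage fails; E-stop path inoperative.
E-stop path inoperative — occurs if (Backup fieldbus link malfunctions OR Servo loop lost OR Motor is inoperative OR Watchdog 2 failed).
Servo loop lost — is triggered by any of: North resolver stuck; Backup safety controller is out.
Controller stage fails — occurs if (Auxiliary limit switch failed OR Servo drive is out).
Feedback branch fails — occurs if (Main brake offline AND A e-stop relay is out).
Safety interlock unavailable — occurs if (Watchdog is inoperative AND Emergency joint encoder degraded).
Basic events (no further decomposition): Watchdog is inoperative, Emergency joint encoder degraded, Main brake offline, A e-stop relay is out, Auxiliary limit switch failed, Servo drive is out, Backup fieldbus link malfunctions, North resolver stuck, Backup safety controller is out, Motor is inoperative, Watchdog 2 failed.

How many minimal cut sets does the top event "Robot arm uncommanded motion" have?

9

Safety interlock unavailable [AND]: one cut set from each child combined → 1 × 1 = 1 cut set(s).
Feedback branch fails [AND]: one cut set from each child combined → 1 × 1 = 1 cut set(s).
Controller stage fails [OR]: union of children's cut sets → 2 cut set(s).
Servo loop lost [OR]: union of children's cut sets → 2 cut set(s).
E-stop path inoperative [OR]: union of children's cut sets → 5 cut set(s).
Brake chain inoperative [OR]: union of children's cut sets → 7 cut set(s).
Robot arm uncommanded motion [OR]: union of children's cut sets → 9 cut set(s).
Minimal cut sets: {Emergency joint encoder degraded, Watchdog is inoperative}; {A e-stop relay is out, Main brake offline}; {Auxiliary limit switch failed}; {Servo drive is out}; {Backup fieldbus link malfunctions}; {North resolver stuck}; {Backup safety controller is out}; {Motor is inoperative}; {Watchdog 2 failed}.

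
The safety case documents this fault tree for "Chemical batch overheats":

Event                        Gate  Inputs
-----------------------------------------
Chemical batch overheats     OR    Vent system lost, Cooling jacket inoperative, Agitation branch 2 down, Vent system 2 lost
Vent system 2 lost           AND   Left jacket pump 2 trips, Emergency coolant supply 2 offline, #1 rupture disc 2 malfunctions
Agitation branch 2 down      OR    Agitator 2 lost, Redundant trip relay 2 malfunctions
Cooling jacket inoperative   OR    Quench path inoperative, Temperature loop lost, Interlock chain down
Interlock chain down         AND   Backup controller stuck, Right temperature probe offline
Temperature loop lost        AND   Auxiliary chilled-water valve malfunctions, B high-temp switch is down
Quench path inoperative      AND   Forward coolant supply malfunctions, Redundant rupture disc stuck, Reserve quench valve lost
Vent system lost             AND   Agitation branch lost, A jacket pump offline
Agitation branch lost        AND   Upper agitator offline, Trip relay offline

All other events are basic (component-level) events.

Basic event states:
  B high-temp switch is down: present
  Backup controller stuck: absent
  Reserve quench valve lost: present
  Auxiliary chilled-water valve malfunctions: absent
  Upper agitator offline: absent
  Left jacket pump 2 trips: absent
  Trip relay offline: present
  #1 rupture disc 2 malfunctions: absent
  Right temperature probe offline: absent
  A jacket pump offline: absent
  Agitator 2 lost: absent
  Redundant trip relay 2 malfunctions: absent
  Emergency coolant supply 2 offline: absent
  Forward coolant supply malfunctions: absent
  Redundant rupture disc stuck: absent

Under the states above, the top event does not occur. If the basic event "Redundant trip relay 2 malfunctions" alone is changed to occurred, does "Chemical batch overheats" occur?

Counterfactual: set "Redundant trip relay 2 malfunctions" to occurred.
Agitation branch lost [AND]: Upper agitator offline=not, Trip relay offline=occurs → not all inputs occur → does not occur.
Vent system lost [AND]: Agitation branch lost=not, A jacket pump offline=not → not all inputs occur → does not occur.
Quench path inoperative [AND]: Forward coolant supply malfunctions=not, Redundant rupture disc stuck=not, Reserve quench valve lost=occurs → not all inputs occur → does not occur.
Temperature loop lost [AND]: Auxiliary chilled-water valve malfunctions=not, B high-temp switch is down=occurs → not all inputs occur → does not occur.
Interlock chain down [AND]: Backup controller stuck=not, Right temperature probe offline=not → not all inputs occur → does not occur.
Cooling jacket inoperative [OR]: Quench path inoperative=not, Temperature loop lost=not, Interlock chain down=not → no input occurs → does not occur.
Agitation branch 2 down [OR]: Agitator 2 lost=not, Redundant trip relay 2 malfunctions=occurs → at least one input occurs → occurs.
Vent system 2 lost [AND]: Left jacket pump 2 trips=not, Emergency coolant supply 2 offline=not, #1 rupture disc 2 malfunctions=not → not all inputs occur → does not occur.
Chemical batch overheats [OR]: Vent system lost=not, Cooling jacket inoperative=not, Agitation branch 2 down=occurs, Vent system 2 lost=not → at least one input occurs → occurs.

Yes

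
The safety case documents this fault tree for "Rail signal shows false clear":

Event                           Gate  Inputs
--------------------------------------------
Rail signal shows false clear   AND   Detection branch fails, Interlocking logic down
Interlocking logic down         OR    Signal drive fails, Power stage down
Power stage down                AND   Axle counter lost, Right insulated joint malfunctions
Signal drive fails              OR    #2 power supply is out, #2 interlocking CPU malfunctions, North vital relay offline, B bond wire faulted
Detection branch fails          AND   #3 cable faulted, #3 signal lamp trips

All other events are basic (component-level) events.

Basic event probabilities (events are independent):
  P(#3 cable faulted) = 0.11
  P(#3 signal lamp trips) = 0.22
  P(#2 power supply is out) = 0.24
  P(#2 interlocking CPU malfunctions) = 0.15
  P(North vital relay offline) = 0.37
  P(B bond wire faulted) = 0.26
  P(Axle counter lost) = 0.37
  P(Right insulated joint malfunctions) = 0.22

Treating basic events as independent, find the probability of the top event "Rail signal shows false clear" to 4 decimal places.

P(Detection branch fails) [AND] = 0.11 × 0.22 = 0.024200
P(Signal drive fails) [OR] = 1 − (1−0.24) × (1−0.15) × (1−0.37) × (1−0.26) = 0.698835
P(Power stage down) [AND] = 0.37 × 0.22 = 0.081400
P(Interlocking logic down) [OR] = 1 − (1−0.698835) × (1−0.081400) = 0.723350
P(Rail signal shows false clear) [AND] = 0.024200 × 0.723350 = 0.017505
Rounded to 4 decimal places: P(Rail signal shows false clear) ≈ 0.0175.

0.0175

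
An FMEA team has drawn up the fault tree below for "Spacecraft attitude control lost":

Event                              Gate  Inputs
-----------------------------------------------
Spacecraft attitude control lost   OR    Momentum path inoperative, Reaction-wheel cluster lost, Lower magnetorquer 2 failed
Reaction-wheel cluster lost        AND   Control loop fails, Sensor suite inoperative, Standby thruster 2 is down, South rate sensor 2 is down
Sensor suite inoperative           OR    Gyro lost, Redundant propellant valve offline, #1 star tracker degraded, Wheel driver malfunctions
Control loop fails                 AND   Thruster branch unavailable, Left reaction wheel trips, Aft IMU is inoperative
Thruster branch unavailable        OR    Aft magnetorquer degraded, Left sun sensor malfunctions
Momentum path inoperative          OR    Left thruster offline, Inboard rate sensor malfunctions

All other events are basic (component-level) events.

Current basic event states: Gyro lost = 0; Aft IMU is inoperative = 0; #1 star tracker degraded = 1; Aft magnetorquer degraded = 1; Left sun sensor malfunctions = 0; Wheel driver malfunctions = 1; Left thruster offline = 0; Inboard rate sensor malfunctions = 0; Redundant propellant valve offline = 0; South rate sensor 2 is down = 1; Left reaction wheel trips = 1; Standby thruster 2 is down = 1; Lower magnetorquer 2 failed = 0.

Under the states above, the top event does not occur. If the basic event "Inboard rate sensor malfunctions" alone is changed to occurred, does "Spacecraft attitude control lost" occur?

Yes

Counterfactual: set "Inboard rate sensor malfunctions" to occurred.
Momentum path inoperative [OR]: Left thruster offline=not, Inboard rate sensor malfunctions=occurs → at least one input occurs → occurs.
Thruster branch unavailable [OR]: Aft magnetorquer degraded=occurs, Left sun sensor malfunctions=not → at least one input occurs → occurs.
Control loop fails [AND]: Thruster branch unavailable=occurs, Left reaction wheel trips=occurs, Aft IMU is inoperative=not → not all inputs occur → does not occur.
Sensor suite inoperative [OR]: Gyro lost=not, Redundant propellant valve offline=not, #1 star tracker degraded=occurs, Wheel driver malfunctions=occurs → at least one input occurs → occurs.
Reaction-wheel cluster lost [AND]: Control loop fails=not, Sensor suite inoperative=occurs, Standby thruster 2 is down=occurs, South rate sensor 2 is down=occurs → not all inputs occur → does not occur.
Spacecraft attitude control lost [OR]: Momentum path inoperative=occurs, Reaction-wheel cluster lost=not, Lower magnetorquer 2 failed=not → at least one input occurs → occurs.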